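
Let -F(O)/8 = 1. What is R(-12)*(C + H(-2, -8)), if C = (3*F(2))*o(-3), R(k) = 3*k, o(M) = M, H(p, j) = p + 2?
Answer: -2592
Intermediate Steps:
F(O) = -8 (F(O) = -8*1 = -8)
H(p, j) = 2 + p
C = 72 (C = (3*(-8))*(-3) = -24*(-3) = 72)
R(-12)*(C + H(-2, -8)) = (3*(-12))*(72 + (2 - 2)) = -36*(72 + 0) = -36*72 = -2592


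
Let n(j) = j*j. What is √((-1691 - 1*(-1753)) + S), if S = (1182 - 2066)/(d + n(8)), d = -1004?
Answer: √3475885/235 ≈ 7.9335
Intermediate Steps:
n(j) = j²
S = 221/235 (S = (1182 - 2066)/(-1004 + 8²) = -884/(-1004 + 64) = -884/(-940) = -884*(-1/940) = 221/235 ≈ 0.94043)
√((-1691 - 1*(-1753)) + S) = √((-1691 - 1*(-1753)) + 221/235) = √((-1691 + 1753) + 221/235) = √(62 + 221/235) = √(14791/235) = √3475885/235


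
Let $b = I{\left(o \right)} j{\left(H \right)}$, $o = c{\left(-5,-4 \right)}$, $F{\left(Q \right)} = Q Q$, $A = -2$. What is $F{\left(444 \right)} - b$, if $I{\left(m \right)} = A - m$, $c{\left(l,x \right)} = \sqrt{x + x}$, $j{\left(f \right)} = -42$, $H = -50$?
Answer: $197052 - 84 i \sqrt{2} \approx 1.9705 \cdot 10^{5} - 118.79 i$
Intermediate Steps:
$F{\left(Q \right)} = Q^{2}$
$c{\left(l,x \right)} = \sqrt{2} \sqrt{x}$ ($c{\left(l,x \right)} = \sqrt{2 x} = \sqrt{2} \sqrt{x}$)
$o = 2 i \sqrt{2}$ ($o = \sqrt{2} \sqrt{-4} = \sqrt{2} \cdot 2 i = 2 i \sqrt{2} \approx 2.8284 i$)
$I{\left(m \right)} = -2 - m$
$b = 84 + 84 i \sqrt{2}$ ($b = \left(-2 - 2 i \sqrt{2}\right) \left(-42\right) = 84 + 84 i \sqrt{2} \approx 84.0 + 118.79 i$)
$F{\left(444 \right)} - b = 444^{2} - \left(84 + 84 i \sqrt{2}\right) = 197136 - \left(84 + 84 i \sqrt{2}\right) = 197052 - 84 i \sqrt{2}$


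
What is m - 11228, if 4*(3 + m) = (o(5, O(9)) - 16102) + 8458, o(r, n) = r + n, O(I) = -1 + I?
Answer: -52555/4 ≈ -13139.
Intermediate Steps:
o(r, n) = n + r
m = -7643/4 (m = -3 + ((((-1 + 9) + 5) - 16102) + 8458)/4 = -3 + (((8 + 5) - 16102) + 8458)/4 = -3 + ((13 - 16102) + 8458)/4 = -3 + (-16089 + 8458)/4 = -3 + (¼)*(-7631) = -3 - 7631/4 = -7643/4 ≈ -1910.8)
m - 11228 = -7643/4 - 11228 = -52555/4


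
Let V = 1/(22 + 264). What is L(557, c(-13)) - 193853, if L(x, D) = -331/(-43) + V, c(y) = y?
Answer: -2383909485/12298 ≈ -1.9385e+5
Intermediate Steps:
V = 1/286 ≈ 0.0034965
L(x, D) = 94709/12298 (L(x, D) = -331/(-43) + 1/286 = -331*(-1/43) + 1/286 = 331/43 + 1/286 = 94709/12298)
L(557, c(-13)) - 193853 = 94709/12298 - 193853 = -2383909485/12298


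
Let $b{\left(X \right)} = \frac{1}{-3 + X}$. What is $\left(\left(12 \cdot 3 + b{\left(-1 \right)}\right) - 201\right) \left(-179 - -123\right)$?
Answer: $9254$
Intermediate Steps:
$\left(\left(12 \cdot 3 + b{\left(-1 \right)}\right) - 201\right) \left(-179 - -123\right) = \left(\left(12 \cdot 3 + \frac{1}{-3 - 1}\right) - 201\right) \left(-179 - -123\right) = \left(\left(36 + \frac{1}{-4}\right) - 201\right) \left(-179 + 123\right) = \left(\left(36 - \frac{1}{4}\right) - 201\right) \left(-56\right) = \left(\frac{143}{4} - 201\right) \left(-56\right) = \left(- \frac{661}{4}\right) \left(-56\right) = 9254$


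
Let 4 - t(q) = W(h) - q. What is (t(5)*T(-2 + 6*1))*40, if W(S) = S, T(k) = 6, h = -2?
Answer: 2640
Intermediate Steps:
t(q) = 6 + q (t(q) = 4 - (-2 - q) = 4 + (2 + q) = 6 + q)
(t(5)*T(-2 + 6*1))*40 = ((6 + 5)*6)*40 = (11*6)*40 = 66*40 = 2640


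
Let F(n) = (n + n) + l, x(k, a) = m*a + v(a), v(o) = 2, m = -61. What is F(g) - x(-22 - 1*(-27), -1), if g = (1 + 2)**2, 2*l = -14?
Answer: -52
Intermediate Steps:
l = -7 (l = (1/2)*(-14) = -7)
x(k, a) = 2 - 61*a (x(k, a) = -61*a + 2 = 2 - 61*a)
g = 9 (g = 3**2 = 9)
F(n) = -7 + 2*n (F(n) = (n + n) - 7 = 2*n - 7 = -7 + 2*n)
F(g) - x(-22 - 1*(-27), -1) = (-7 + 2*9) - (2 - 61*(-1)) = (-7 + 18) - (2 + 61) = 11 - 1*63 = 11 - 63 = -52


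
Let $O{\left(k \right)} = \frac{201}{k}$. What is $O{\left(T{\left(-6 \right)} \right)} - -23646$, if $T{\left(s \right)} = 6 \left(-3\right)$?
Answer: $\frac{141809}{6} \approx 23635.0$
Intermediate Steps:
$T{\left(s \right)} = -18$
$O{\left(T{\left(-6 \right)} \right)} - -23646 = \frac{201}{-18} - -23646 = 201 \left(- \frac{1}{18}\right) + 23646 = - \frac{67}{6} + 23646 = \frac{141809}{6}$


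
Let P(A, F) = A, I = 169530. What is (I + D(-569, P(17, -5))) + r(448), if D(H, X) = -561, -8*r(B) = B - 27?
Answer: 1351331/8 ≈ 1.6892e+5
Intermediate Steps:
r(B) = 27/8 - B/8 (r(B) = -(B - 27)/8 = -(-27 + B)/8 = 27/8 - B/8)
(I + D(-569, P(17, -5))) + r(448) = (169530 - 561) + (27/8 - ⅛*448) = 168969 + (27/8 - 56) = 168969 - 421/8 = 1351331/8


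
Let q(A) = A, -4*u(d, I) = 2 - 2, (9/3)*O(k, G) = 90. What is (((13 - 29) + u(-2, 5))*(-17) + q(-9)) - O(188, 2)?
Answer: 233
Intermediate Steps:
O(k, G) = 30 (O(k, G) = (⅓)*90 = 30)
u(d, I) = 0 (u(d, I) = -(2 - 2)/4 = -¼*0 = 0)
(((13 - 29) + u(-2, 5))*(-17) + q(-9)) - O(188, 2) = (((13 - 29) + 0)*(-17) - 9) - 1*30 = ((-16 + 0)*(-17) - 9) - 30 = (-16*(-17) - 9) - 30 = (272 - 9) - 30 = 263 - 30 = 233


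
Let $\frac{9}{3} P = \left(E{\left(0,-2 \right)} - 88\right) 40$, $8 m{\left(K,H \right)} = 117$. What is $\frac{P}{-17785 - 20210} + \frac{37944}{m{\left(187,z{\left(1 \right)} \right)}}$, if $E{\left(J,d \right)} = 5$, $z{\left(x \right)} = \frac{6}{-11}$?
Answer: $\frac{768905848}{296361} \approx 2594.5$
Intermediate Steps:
$z{\left(x \right)} = - \frac{6}{11}$ ($z{\left(x \right)} = 6 \left(- \frac{1}{11}\right) = - \frac{6}{11}$)
$m{\left(K,H \right)} = \frac{117}{8}$ ($m{\left(K,H \right)} = \frac{1}{8} \cdot 117 = \frac{117}{8}$)
$P = - \frac{3320}{3}$ ($P = \frac{\left(5 - 88\right) 40}{3} = \frac{\left(-83\right) 40}{3} = \frac{1}{3} \left(-3320\right) = - \frac{3320}{3} \approx -1106.7$)
$\frac{P}{-17785 - 20210} + \frac{37944}{m{\left(187,z{\left(1 \right)} \right)}} = - \frac{3320}{3 \left(-17785 - 20210\right)} + \frac{37944}{\frac{117}{8}} = - \frac{3320}{3 \left(-17785 - 20210\right)} + 37944 \cdot \frac{8}{117} = - \frac{3320}{3 \left(-37995\right)} + \frac{33728}{13} = \left(- \frac{3320}{3}\right) \left(- \frac{1}{37995}\right) + \frac{33728}{13} = \frac{664}{22797} + \frac{33728}{13} = \frac{768905848}{296361}$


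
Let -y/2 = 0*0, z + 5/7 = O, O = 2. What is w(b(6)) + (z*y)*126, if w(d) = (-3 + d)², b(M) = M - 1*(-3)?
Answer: 36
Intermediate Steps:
b(M) = 3 + M (b(M) = M + 3 = 3 + M)
z = 9/7 (z = -5/7 + 2 = 9/7 ≈ 1.2857)
y = 0 (y = -0*0 = -2*0 = 0)
w(b(6)) + (z*y)*126 = (-3 + (3 + 6))² + ((9/7)*0)*126 = (-3 + 9)² + 0*126 = 6² + 0 = 36 + 0 = 36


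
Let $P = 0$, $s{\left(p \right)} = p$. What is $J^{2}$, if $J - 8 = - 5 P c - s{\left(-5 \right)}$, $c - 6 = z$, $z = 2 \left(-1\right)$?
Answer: $169$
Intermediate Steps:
$z = -2$
$c = 4$ ($c = 6 - 2 = 4$)
$J = 13$ ($J = 8 + \left(\left(-5\right) 0 \cdot 4 - -5\right) = 8 + \left(0 \cdot 4 + 5\right) = 8 + \left(0 + 5\right) = 8 + 5 = 13$)
$J^{2} = 13^{2} = 169$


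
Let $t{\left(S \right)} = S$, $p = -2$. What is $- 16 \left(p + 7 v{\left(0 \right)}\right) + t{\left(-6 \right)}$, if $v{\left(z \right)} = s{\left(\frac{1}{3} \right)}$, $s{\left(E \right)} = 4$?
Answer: $-422$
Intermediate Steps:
$v{\left(z \right)} = 4$
$- 16 \left(p + 7 v{\left(0 \right)}\right) + t{\left(-6 \right)} = - 16 \left(-2 + 7 \cdot 4\right) - 6 = - 16 \left(-2 + 28\right) - 6 = \left(-16\right) 26 - 6 = -416 - 6 = -422$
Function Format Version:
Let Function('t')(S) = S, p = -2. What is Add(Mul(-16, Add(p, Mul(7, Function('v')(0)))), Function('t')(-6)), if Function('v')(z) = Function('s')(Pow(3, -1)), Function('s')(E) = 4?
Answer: -422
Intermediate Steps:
Function('v')(z) = 4
Add(Mul(-16, Add(p, Mul(7, Function('v')(0)))), Function('t')(-6)) = Add(Mul(-16, Add(-2, Mul(7, 4))), -6) = Add(Mul(-16, Add(-2, 28)), -6) = Add(Mul(-16, 26), -6) = Add(-416, -6) = -422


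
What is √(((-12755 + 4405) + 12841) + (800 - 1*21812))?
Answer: I*√16521 ≈ 128.53*I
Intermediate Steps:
√(((-12755 + 4405) + 12841) + (800 - 1*21812)) = √((-8350 + 12841) + (800 - 21812)) = √(4491 - 21012) = √(-16521) = I*√16521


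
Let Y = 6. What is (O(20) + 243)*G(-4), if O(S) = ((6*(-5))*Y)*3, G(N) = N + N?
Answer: 2376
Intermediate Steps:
G(N) = 2*N
O(S) = -540 (O(S) = ((6*(-5))*6)*3 = -30*6*3 = -180*3 = -540)
(O(20) + 243)*G(-4) = (-540 + 243)*(2*(-4)) = -297*(-8) = 2376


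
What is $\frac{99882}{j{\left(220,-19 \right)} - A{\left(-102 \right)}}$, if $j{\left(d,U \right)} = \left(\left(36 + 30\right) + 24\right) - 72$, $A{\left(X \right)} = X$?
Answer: $\frac{16647}{20} \approx 832.35$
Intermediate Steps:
$j{\left(d,U \right)} = 18$ ($j{\left(d,U \right)} = \left(66 + 24\right) - 72 = 90 - 72 = 18$)
$\frac{99882}{j{\left(220,-19 \right)} - A{\left(-102 \right)}} = \frac{99882}{18 - -102} = \frac{99882}{18 + 102} = \frac{99882}{120} = 99882 \cdot \frac{1}{120} = \frac{16647}{20}$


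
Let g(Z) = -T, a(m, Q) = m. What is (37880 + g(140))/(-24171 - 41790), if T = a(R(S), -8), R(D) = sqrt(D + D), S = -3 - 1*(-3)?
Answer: -37880/65961 ≈ -0.57428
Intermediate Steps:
S = 0 (S = -3 + 3 = 0)
R(D) = sqrt(2)*sqrt(D) (R(D) = sqrt(2*D) = sqrt(2)*sqrt(D))
T = 0 (T = sqrt(2)*sqrt(0) = sqrt(2)*0 = 0)
g(Z) = 0 (g(Z) = -1*0 = 0)
(37880 + g(140))/(-24171 - 41790) = (37880 + 0)/(-24171 - 41790) = 37880/(-65961) = 37880*(-1/65961) = -37880/65961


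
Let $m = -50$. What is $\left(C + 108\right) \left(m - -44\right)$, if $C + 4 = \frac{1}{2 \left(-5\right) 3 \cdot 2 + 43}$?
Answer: $- \frac{10602}{17} \approx -623.65$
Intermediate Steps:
$C = - \frac{69}{17}$ ($C = -4 + \frac{1}{2 \left(-5\right) 3 \cdot 2 + 43} = -4 + \frac{1}{2 \left(\left(-15\right) 2\right) + 43} = -4 + \frac{1}{2 \left(-30\right) + 43} = -4 + \frac{1}{-60 + 43} = -4 + \frac{1}{-17} = -4 - \frac{1}{17} = - \frac{69}{17} \approx -4.0588$)
$\left(C + 108\right) \left(m - -44\right) = \left(- \frac{69}{17} + 108\right) \left(-50 - -44\right) = \frac{1767 \left(-50 + 44\right)}{17} = \frac{1767}{17} \left(-6\right) = - \frac{10602}{17}$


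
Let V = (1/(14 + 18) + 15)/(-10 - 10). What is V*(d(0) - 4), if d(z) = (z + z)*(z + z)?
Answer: 481/160 ≈ 3.0062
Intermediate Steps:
d(z) = 4*z² (d(z) = (2*z)*(2*z) = 4*z²)
V = -481/640 (V = (1/32 + 15)/(-20) = (1/32 + 15)*(-1/20) = (481/32)*(-1/20) = -481/640 ≈ -0.75156)
V*(d(0) - 4) = -481*(4*0² - 4)/640 = -481*(4*0 - 4)/640 = -481*(0 - 4)/640 = -481/640*(-4) = 481/160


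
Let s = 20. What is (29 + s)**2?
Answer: 2401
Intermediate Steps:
(29 + s)**2 = (29 + 20)**2 = 49**2 = 2401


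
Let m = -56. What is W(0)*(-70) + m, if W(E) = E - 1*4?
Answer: 224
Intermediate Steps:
W(E) = -4 + E (W(E) = E - 4 = -4 + E)
W(0)*(-70) + m = (-4 + 0)*(-70) - 56 = -4*(-70) - 56 = 280 - 56 = 224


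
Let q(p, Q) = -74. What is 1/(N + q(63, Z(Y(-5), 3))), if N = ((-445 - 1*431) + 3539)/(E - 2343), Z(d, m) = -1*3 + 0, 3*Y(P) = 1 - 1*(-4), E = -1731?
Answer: -4074/304139 ≈ -0.013395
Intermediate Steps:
Y(P) = 5/3 (Y(P) = (1 - 1*(-4))/3 = (1 + 4)/3 = (1/3)*5 = 5/3)
Z(d, m) = -3 (Z(d, m) = -3 + 0 = -3)
N = -2663/4074 (N = ((-445 - 1*431) + 3539)/(-1731 - 2343) = ((-445 - 431) + 3539)/(-4074) = (-876 + 3539)*(-1/4074) = 2663*(-1/4074) = -2663/4074 ≈ -0.65366)
1/(N + q(63, Z(Y(-5), 3))) = 1/(-2663/4074 - 74) = 1/(-304139/4074) = -4074/304139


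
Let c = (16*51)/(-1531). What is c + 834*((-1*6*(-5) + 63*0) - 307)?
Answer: -353689374/1531 ≈ -2.3102e+5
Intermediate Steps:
c = -816/1531 (c = 816*(-1/1531) = -816/1531 ≈ -0.53298)
c + 834*((-1*6*(-5) + 63*0) - 307) = -816/1531 + 834*((-1*6*(-5) + 63*0) - 307) = -816/1531 + 834*((-6*(-5) + 0) - 307) = -816/1531 + 834*((30 + 0) - 307) = -816/1531 + 834*(30 - 307) = -816/1531 + 834*(-277) = -816/1531 - 231018 = -353689374/1531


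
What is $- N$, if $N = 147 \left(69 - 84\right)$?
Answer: $2205$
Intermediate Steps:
$N = -2205$ ($N = 147 \left(-15\right) = -2205$)
$- N = \left(-1\right) \left(-2205\right) = 2205$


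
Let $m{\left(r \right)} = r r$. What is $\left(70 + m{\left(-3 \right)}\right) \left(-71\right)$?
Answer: $-5609$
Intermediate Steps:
$m{\left(r \right)} = r^{2}$
$\left(70 + m{\left(-3 \right)}\right) \left(-71\right) = \left(70 + \left(-3\right)^{2}\right) \left(-71\right) = \left(70 + 9\right) \left(-71\right) = 79 \left(-71\right) = -5609$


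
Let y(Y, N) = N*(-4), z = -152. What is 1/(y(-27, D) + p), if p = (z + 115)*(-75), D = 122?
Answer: 1/2287 ≈ 0.00043725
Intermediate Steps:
p = 2775 (p = (-152 + 115)*(-75) = -37*(-75) = 2775)
y(Y, N) = -4*N
1/(y(-27, D) + p) = 1/(-4*122 + 2775) = 1/(-488 + 2775) = 1/2287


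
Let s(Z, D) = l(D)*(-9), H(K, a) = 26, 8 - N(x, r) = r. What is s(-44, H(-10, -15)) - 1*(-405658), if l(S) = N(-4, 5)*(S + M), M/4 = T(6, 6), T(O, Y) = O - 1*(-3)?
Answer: 403984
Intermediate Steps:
T(O, Y) = 3 + O (T(O, Y) = O + 3 = 3 + O)
M = 36 (M = 4*(3 + 6) = 4*9 = 36)
N(x, r) = 8 - r
l(S) = 108 + 3*S (l(S) = (8 - 1*5)*(S + 36) = (8 - 5)*(36 + S) = 3*(36 + S) = 108 + 3*S)
s(Z, D) = -972 - 27*D (s(Z, D) = (108 + 3*D)*(-9) = -972 - 27*D)
s(-44, H(-10, -15)) - 1*(-405658) = (-972 - 27*26) - 1*(-405658) = (-972 - 702) + 405658 = -1674 + 405658 = 403984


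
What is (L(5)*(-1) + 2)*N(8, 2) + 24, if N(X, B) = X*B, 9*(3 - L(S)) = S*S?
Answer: 472/9 ≈ 52.444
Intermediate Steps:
L(S) = 3 - S**2/9 (L(S) = 3 - S*S/9 = 3 - S**2/9)
N(X, B) = B*X
(L(5)*(-1) + 2)*N(8, 2) + 24 = ((3 - 1/9*5**2)*(-1) + 2)*(2*8) + 24 = ((3 - 1/9*25)*(-1) + 2)*16 + 24 = ((3 - 25/9)*(-1) + 2)*16 + 24 = ((2/9)*(-1) + 2)*16 + 24 = (-2/9 + 2)*16 + 24 = (16/9)*16 + 24 = 256/9 + 24 = 472/9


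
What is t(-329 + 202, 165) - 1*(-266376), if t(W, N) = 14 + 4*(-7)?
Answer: 266362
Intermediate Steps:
t(W, N) = -14 (t(W, N) = 14 - 28 = -14)
t(-329 + 202, 165) - 1*(-266376) = -14 - 1*(-266376) = -14 + 266376 = 266362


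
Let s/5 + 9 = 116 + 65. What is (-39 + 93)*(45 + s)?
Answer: 48870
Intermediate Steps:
s = 860 (s = -45 + 5*(116 + 65) = -45 + 5*181 = -45 + 905 = 860)
(-39 + 93)*(45 + s) = (-39 + 93)*(45 + 860) = 54*905 = 48870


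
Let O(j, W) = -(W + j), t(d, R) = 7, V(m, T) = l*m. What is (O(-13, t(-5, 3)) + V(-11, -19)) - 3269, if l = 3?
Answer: -3296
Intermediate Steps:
V(m, T) = 3*m
O(j, W) = -W - j
(O(-13, t(-5, 3)) + V(-11, -19)) - 3269 = ((-1*7 - 1*(-13)) + 3*(-11)) - 3269 = ((-7 + 13) - 33) - 3269 = (6 - 33) - 3269 = -27 - 3269 = -3296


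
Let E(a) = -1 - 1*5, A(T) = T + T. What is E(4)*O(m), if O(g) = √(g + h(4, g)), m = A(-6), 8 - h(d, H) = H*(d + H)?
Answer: -60*I ≈ -60.0*I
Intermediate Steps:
h(d, H) = 8 - H*(H + d) (h(d, H) = 8 - H*(d + H) = 8 - H*(H + d))
A(T) = 2*T
m = -12 (m = 2*(-6) = -12)
E(a) = -6 (E(a) = -1 - 5 = -6)
O(g) = √(8 - g² - 3*g) (O(g) = √(g + (8 - g² - 1*g*4)) = √(g + (8 - g² - 4*g)) = √(8 - g² - 3*g))
E(4)*O(m) = -6*√(8 - 1*(-12)² - 3*(-12)) = -6*√(8 - 1*144 + 36) = -6*√(8 - 144 + 36) = -60*I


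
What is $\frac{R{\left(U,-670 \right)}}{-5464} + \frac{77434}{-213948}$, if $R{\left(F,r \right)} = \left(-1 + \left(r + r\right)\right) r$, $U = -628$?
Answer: $- \frac{3440159981}{20875212} \approx -164.8$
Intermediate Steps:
$R{\left(F,r \right)} = r \left(-1 + 2 r\right)$ ($R{\left(F,r \right)} = \left(-1 + 2 r\right) r = r \left(-1 + 2 r\right)$)
$\frac{R{\left(U,-670 \right)}}{-5464} + \frac{77434}{-213948} = \frac{\left(-670\right) \left(-1 + 2 \left(-670\right)\right)}{-5464} + \frac{77434}{-213948} = - 670 \left(-1 - 1340\right) \left(- \frac{1}{5464}\right) + 77434 \left(- \frac{1}{213948}\right) = \left(-670\right) \left(-1341\right) \left(- \frac{1}{5464}\right) - \frac{5531}{15282} = 898470 \left(- \frac{1}{5464}\right) - \frac{5531}{15282} = - \frac{449235}{2732} - \frac{5531}{15282} = - \frac{3440159981}{20875212}$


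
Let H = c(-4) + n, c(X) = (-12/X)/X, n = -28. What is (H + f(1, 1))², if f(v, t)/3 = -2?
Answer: 19321/16 ≈ 1207.6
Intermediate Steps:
f(v, t) = -6 (f(v, t) = 3*(-2) = -6)
c(X) = -12/X²
H = -115/4 (H = -12/(-4)² - 28 = -12*1/16 - 28 = -¾ - 28 = -115/4 ≈ -28.750)
(H + f(1, 1))² = (-115/4 - 6)² = (-139/4)² = 19321/16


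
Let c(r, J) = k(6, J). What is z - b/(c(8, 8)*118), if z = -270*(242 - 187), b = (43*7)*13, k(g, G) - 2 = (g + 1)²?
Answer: -89371213/6018 ≈ -14851.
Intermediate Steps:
k(g, G) = 2 + (1 + g)² (k(g, G) = 2 + (g + 1)² = 2 + (1 + g)²)
b = 3913 (b = 301*13 = 3913)
c(r, J) = 51 (c(r, J) = 2 + (1 + 6)² = 2 + 7² = 2 + 49 = 51)
z = -14850 (z = -270*55 = -14850)
z - b/(c(8, 8)*118) = -14850 - 3913/(51*118) = -14850 - 3913/6018 = -89371213/6018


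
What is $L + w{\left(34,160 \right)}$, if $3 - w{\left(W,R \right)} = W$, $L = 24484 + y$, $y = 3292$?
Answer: $27745$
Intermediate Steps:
$L = 27776$ ($L = 24484 + 3292 = 27776$)
$w{\left(W,R \right)} = 3 - W$
$L + w{\left(34,160 \right)} = 27776 + \left(3 - 34\right) = 27776 - 31 = 27745$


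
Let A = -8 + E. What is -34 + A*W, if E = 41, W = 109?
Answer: 3563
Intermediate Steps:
A = 33 (A = -8 + 41 = 33)
-34 + A*W = -34 + 33*109 = -34 + 3597 = 3563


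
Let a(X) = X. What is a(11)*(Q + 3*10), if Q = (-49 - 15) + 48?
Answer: 154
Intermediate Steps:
Q = -16 (Q = -64 + 48 = -16)
a(11)*(Q + 3*10) = 11*(-16 + 3*10) = 11*(-16 + 30) = 11*14 = 154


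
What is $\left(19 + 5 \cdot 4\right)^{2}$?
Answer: $1521$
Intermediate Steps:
$\left(19 + 5 \cdot 4\right)^{2} = \left(19 + 20\right)^{2} = 39^{2} = 1521$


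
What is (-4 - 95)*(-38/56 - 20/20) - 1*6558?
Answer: -178971/28 ≈ -6391.8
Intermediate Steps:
(-4 - 95)*(-38/56 - 20/20) - 1*6558 = -99*(-38*1/56 - 20*1/20) - 6558 = -99*(-19/28 - 1) - 6558 = -99*(-47/28) - 6558 = 4653/28 - 6558 = -178971/28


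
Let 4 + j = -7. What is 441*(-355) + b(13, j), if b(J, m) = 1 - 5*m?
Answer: -156499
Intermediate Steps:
j = -11 (j = -4 - 7 = -11)
441*(-355) + b(13, j) = 441*(-355) + (1 - 5*(-11)) = -156555 + (1 + 55) = -156555 + 56 = -156499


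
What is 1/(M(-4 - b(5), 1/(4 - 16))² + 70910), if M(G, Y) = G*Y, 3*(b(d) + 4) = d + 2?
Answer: 1296/91899409 ≈ 1.4102e-5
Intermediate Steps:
b(d) = -10/3 + d/3 (b(d) = -4 + (d + 2)/3 = -4 + (2 + d)/3 = -4 + (⅔ + d/3) = -10/3 + d/3)
1/(M(-4 - b(5), 1/(4 - 16))² + 70910) = 1/(((-4 - (-10/3 + (⅓)*5))/(4 - 16))² + 70910) = 1/(((-4 - (-10/3 + 5/3))/(-12))² + 70910) = 1/(((-4 - 1*(-5/3))*(-1/12))² + 70910) = 1/(((-4 + 5/3)*(-1/12))² + 70910) = 1/((-7/3*(-1/12))² + 70910) = 1/((7/36)² + 70910) = 1/(49/1296 + 70910) = 1/(91899409/1296) = 1296/91899409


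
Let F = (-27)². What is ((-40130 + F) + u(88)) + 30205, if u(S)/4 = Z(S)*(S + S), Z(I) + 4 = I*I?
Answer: 5439764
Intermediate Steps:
Z(I) = -4 + I² (Z(I) = -4 + I*I = -4 + I²)
F = 729
u(S) = 8*S*(-4 + S²) (u(S) = 4*((-4 + S²)*(S + S)) = 4*((-4 + S²)*(2*S)) = 4*(2*S*(-4 + S²)) = 8*S*(-4 + S²))
((-40130 + F) + u(88)) + 30205 = ((-40130 + 729) + 8*88*(-4 + 88²)) + 30205 = (-39401 + 8*88*(-4 + 7744)) + 30205 = (-39401 + 8*88*7740) + 30205 = (-39401 + 5448960) + 30205 = 5409559 + 30205 = 5439764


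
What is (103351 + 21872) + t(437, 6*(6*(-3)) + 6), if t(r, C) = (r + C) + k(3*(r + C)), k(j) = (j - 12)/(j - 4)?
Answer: 125684551/1001 ≈ 1.2556e+5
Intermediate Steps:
k(j) = (-12 + j)/(-4 + j)
t(r, C) = C + r + (-12 + 3*C + 3*r)/(-4 + 3*C + 3*r) (t(r, C) = (r + C) + (-12 + 3*(r + C))/(-4 + 3*(r + C)) = (C + r) + (-12 + 3*(C + r))/(-4 + 3*(C + r)) = (C + r) + (-12 + (3*C + 3*r))/(-4 + (3*C + 3*r)) = (C + r) + (-12 + 3*C + 3*r)/(-4 + 3*C + 3*r) = C + r + (-12 + 3*C + 3*r)/(-4 + 3*C + 3*r))
(103351 + 21872) + t(437, 6*(6*(-3)) + 6) = (103351 + 21872) + (-12 + 3*(6*(6*(-3)) + 6) + 3*437 + ((6*(6*(-3)) + 6) + 437)*(-4 + 3*(6*(6*(-3)) + 6) + 3*437))/(-4 + 3*(6*(6*(-3)) + 6) + 3*437) = 125223 + (-12 + 3*(6*(-18) + 6) + 1311 + ((6*(-18) + 6) + 437)*(-4 + 3*(6*(-18) + 6) + 1311))/(-4 + 3*(6*(-18) + 6) + 1311) = 125223 + (-12 + 3*(-108 + 6) + 1311 + ((-108 + 6) + 437)*(-4 + 3*(-108 + 6) + 1311))/(-4 + 3*(-108 + 6) + 1311) = 125223 + (-12 + 3*(-102) + 1311 + (-102 + 437)*(-4 + 3*(-102) + 1311))/(-4 + 3*(-102) + 1311) = 125223 + (-12 - 306 + 1311 + 335*(-4 - 306 + 1311))/(-4 - 306 + 1311) = 125223 + (-12 - 306 + 1311 + 335*1001)/1001 = 125223 + (-12 - 306 + 1311 + 335335)/1001 = 125223 + (1/1001)*336328 = 125223 + 336328/1001 = 125684551/1001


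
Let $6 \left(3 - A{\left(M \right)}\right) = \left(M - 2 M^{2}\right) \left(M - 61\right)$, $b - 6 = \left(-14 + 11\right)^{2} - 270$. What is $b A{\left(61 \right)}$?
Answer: $-765$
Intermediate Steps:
$b = -255$ ($b = 6 - \left(270 - \left(-14 + 11\right)^{2}\right) = 6 - \left(270 - \left(-3\right)^{2}\right) = 6 + \left(9 - 270\right) = 6 - 261 = -255$)
$A{\left(M \right)} = 3 - \frac{\left(-61 + M\right) \left(M - 2 M^{2}\right)}{6}$ ($A{\left(M \right)} = 3 - \frac{\left(M - 2 M^{2}\right) \left(M - 61\right)}{6} = 3 - \frac{\left(M - 2 M^{2}\right) \left(-61 + M\right)}{6} = 3 - \frac{\left(-61 + M\right) \left(M - 2 M^{2}\right)}{6}$)
$b A{\left(61 \right)} = - 255 \left(3 - \frac{41 \cdot 61^{2}}{2} + \frac{61^{3}}{3} + \frac{61}{6} \cdot 61\right) = - 255 \left(3 - \frac{152561}{2} + \frac{1}{3} \cdot 226981 + \frac{3721}{6}\right) = - 255 \left(3 - \frac{152561}{2} + \frac{226981}{3} + \frac{3721}{6}\right) = \left(-255\right) 3 = -765$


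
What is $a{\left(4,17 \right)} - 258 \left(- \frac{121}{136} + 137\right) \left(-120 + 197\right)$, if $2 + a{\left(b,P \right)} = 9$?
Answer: $- \frac{183869287}{68} \approx -2.704 \cdot 10^{6}$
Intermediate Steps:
$a{\left(b,P \right)} = 7$ ($a{\left(b,P \right)} = -2 + 9 = 7$)
$a{\left(4,17 \right)} - 258 \left(- \frac{121}{136} + 137\right) \left(-120 + 197\right) = 7 - 258 \left(- \frac{121}{136} + 137\right) \left(-120 + 197\right) = 7 - 258 \left(\left(-121\right) \frac{1}{136} + 137\right) 77 = 7 - 258 \left(- \frac{121}{136} + 137\right) 77 = 7 - 258 \cdot \frac{18511}{136} \cdot 77 = 7 - \frac{183869763}{68} = - \frac{183869287}{68}$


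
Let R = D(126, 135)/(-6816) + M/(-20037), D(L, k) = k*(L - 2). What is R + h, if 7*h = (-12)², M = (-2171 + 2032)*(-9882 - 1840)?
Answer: -5035122409/79667112 ≈ -63.202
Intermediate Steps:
D(L, k) = k*(-2 + L)
M = 1629358 (M = -139*(-11722) = 1629358)
h = 144/7 (h = (⅐)*(-12)² = (⅐)*144 = 144/7 ≈ 20.571)
R = -953426959/11381016 (R = (135*(-2 + 126))/(-6816) + 1629358/(-20037) = (135*124)*(-1/6816) + 1629358*(-1/20037) = 16740*(-1/6816) - 1629358/20037 = -1395/568 - 1629358/20037 = -953426959/11381016 ≈ -83.773)
R + h = -953426959/11381016 + 144/7 = -5035122409/79667112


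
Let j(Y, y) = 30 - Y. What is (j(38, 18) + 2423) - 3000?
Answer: -585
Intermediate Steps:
(j(38, 18) + 2423) - 3000 = ((30 - 1*38) + 2423) - 3000 = ((30 - 38) + 2423) - 3000 = (-8 + 2423) - 3000 = 2415 - 3000 = -585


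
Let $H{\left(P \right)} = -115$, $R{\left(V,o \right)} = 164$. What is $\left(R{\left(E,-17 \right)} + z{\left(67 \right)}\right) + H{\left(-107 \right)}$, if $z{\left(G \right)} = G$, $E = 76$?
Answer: $116$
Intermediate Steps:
$\left(R{\left(E,-17 \right)} + z{\left(67 \right)}\right) + H{\left(-107 \right)} = \left(164 + 67\right) - 115 = 231 - 115 = 116$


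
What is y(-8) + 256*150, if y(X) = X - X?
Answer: 38400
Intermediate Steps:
y(X) = 0
y(-8) + 256*150 = 0 + 256*150 = 0 + 38400 = 38400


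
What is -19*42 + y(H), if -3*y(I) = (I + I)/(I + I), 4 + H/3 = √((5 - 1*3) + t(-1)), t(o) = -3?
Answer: -2395/3 ≈ -798.33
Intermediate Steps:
H = -12 + 3*I (H = -12 + 3*√((5 - 1*3) - 3) = -12 + 3*√((5 - 3) - 3) = -12 + 3*√(2 - 3) = -12 + 3*√(-1) = -12 + 3*I ≈ -12.0 + 3.0*I)
y(I) = -⅓ (y(I) = -(I + I)/(3*(I + I)) = -2*I/(3*(2*I)) = -2*I*1/(2*I)/3 = -⅓*1 = -⅓)
-19*42 + y(H) = -19*42 - ⅓ = -798 - ⅓ = -2395/3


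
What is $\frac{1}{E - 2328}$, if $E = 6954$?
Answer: $\frac{1}{4626} \approx 0.00021617$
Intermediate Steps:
$\frac{1}{E - 2328} = \frac{1}{6954 - 2328} = \frac{1}{4626}$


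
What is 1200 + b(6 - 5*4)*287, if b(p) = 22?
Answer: 7514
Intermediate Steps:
1200 + b(6 - 5*4)*287 = 1200 + 22*287 = 1200 + 6314 = 7514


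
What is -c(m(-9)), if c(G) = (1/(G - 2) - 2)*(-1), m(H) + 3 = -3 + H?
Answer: -35/17 ≈ -2.0588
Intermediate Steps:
m(H) = -6 + H (m(H) = -3 + (-3 + H) = -6 + H)
c(G) = 2 - 1/(-2 + G) (c(G) = (1/(-2 + G) - 2)*(-1) = (-2 + 1/(-2 + G))*(-1) = 2 - 1/(-2 + G))
-c(m(-9)) = -(-5 + 2*(-6 - 9))/(-2 + (-6 - 9)) = -(-5 + 2*(-15))/(-2 - 15) = -(-5 - 30)/(-17) = -(-1)*(-35)/17 = -1*35/17 = -35/17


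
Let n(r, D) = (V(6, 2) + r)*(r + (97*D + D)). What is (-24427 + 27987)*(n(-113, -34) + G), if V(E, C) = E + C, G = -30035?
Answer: 1180816400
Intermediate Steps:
V(E, C) = C + E
n(r, D) = (8 + r)*(r + 98*D) (n(r, D) = ((2 + 6) + r)*(r + (97*D + D)) = (8 + r)*(r + 98*D))
(-24427 + 27987)*(n(-113, -34) + G) = (-24427 + 27987)*(((-113)² + 8*(-113) + 784*(-34) + 98*(-34)*(-113)) - 30035) = 3560*((12769 - 904 - 26656 + 376516) - 30035) = 3560*(361725 - 30035) = 3560*331690 = 1180816400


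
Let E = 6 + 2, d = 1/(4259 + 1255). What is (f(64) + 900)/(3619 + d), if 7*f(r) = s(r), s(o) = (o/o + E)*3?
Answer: 34887078/139686169 ≈ 0.24975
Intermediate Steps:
d = 1/5514 ≈ 0.00018136
E = 8
s(o) = 27 (s(o) = (o/o + 8)*3 = (1 + 8)*3 = 9*3 = 27)
f(r) = 27/7 (f(r) = (⅐)*27 = 27/7)
(f(64) + 900)/(3619 + d) = (27/7 + 900)/(3619 + 1/5514) = 6327/(7*(19955167/5514)) = (6327/7)*(5514/19955167) = 34887078/139686169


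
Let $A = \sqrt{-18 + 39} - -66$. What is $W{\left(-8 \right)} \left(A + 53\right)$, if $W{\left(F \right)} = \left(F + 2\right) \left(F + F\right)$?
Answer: $11424 + 96 \sqrt{21} \approx 11864.0$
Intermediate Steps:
$W{\left(F \right)} = 2 F \left(2 + F\right)$ ($W{\left(F \right)} = \left(2 + F\right) 2 F = 2 F \left(2 + F\right)$)
$A = 66 + \sqrt{21}$ ($A = \sqrt{21} + 66 = 66 + \sqrt{21} \approx 70.583$)
$W{\left(-8 \right)} \left(A + 53\right) = 2 \left(-8\right) \left(2 - 8\right) \left(\left(66 + \sqrt{21}\right) + 53\right) = 2 \left(-8\right) \left(-6\right) \left(119 + \sqrt{21}\right) = 96 \left(119 + \sqrt{21}\right) = 11424 + 96 \sqrt{21}$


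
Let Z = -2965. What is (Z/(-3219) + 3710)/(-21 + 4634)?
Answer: 11945455/14849247 ≈ 0.80445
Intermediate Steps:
(Z/(-3219) + 3710)/(-21 + 4634) = (-2965/(-3219) + 3710)/(-21 + 4634) = (-2965*(-1/3219) + 3710)/4613 = (2965/3219 + 3710)*(1/4613) = (11945455/3219)*(1/4613) = 11945455/14849247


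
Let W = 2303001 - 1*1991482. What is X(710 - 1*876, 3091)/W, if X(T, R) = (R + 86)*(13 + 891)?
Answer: 2872008/311519 ≈ 9.2194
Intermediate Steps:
X(T, R) = 77744 + 904*R (X(T, R) = (86 + R)*904 = 77744 + 904*R)
W = 311519 (W = 2303001 - 1991482 = 311519)
X(710 - 1*876, 3091)/W = (77744 + 904*3091)/311519 = (77744 + 2794264)*(1/311519) = 2872008*(1/311519) = 2872008/311519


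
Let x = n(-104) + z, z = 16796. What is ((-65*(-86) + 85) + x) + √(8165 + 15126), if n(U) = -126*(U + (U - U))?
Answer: 35575 + √23291 ≈ 35728.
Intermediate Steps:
n(U) = -126*U (n(U) = -126*(U + 0) = -126*U)
x = 29900 (x = -126*(-104) + 16796 = 13104 + 16796 = 29900)
((-65*(-86) + 85) + x) + √(8165 + 15126) = ((-65*(-86) + 85) + 29900) + √(8165 + 15126) = ((5590 + 85) + 29900) + √23291 = (5675 + 29900) + √23291 = 35575 + √23291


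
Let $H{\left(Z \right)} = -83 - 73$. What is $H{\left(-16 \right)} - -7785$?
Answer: $7629$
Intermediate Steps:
$H{\left(Z \right)} = -156$
$H{\left(-16 \right)} - -7785 = -156 - -7785 = -156 + 7785 = 7629$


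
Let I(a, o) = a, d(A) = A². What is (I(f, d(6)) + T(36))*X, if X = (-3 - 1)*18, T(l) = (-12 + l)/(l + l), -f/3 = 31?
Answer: 6672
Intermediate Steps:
f = -93 (f = -3*31 = -93)
T(l) = (-12 + l)/(2*l) (T(l) = (-12 + l)/((2*l)) = (-12 + l)*(1/(2*l)) = (-12 + l)/(2*l))
X = -72 (X = -4*18 = -72)
(I(f, d(6)) + T(36))*X = (-93 + (½)*(-12 + 36)/36)*(-72) = (-93 + (½)*(1/36)*24)*(-72) = (-93 + ⅓)*(-72) = -278/3*(-72) = 6672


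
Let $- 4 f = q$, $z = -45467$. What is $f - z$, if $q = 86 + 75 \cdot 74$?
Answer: $44058$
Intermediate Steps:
$q = 5636$ ($q = 86 + 5550 = 5636$)
$f = -1409$ ($f = \left(- \frac{1}{4}\right) 5636 = -1409$)
$f - z = -1409 - -45467 = -1409 + 45467 = 44058$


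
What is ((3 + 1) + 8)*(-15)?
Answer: -180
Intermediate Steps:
((3 + 1) + 8)*(-15) = (4 + 8)*(-15) = 12*(-15) = -180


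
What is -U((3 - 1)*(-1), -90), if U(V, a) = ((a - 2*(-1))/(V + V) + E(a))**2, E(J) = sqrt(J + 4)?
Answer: -398 - 44*I*sqrt(86) ≈ -398.0 - 408.04*I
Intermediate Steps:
E(J) = sqrt(4 + J)
U(V, a) = (sqrt(4 + a) + (2 + a)/(2*V))**2 (U(V, a) = ((a - 2*(-1))/(V + V) + sqrt(4 + a))**2 = ((a + 2)/((2*V)) + sqrt(4 + a))**2 = ((2 + a)*(1/(2*V)) + sqrt(4 + a))**2 = ((2 + a)/(2*V) + sqrt(4 + a))**2 = (sqrt(4 + a) + (2 + a)/(2*V))**2)
-U((3 - 1)*(-1), -90) = -(2 - 90 + 2*((3 - 1)*(-1))*sqrt(4 - 90))**2/(4*((3 - 1)*(-1))**2) = -(2 - 90 + 2*(2*(-1))*sqrt(-86))**2/(4*(2*(-1))**2) = -(2 - 90 + 2*(-2)*(I*sqrt(86)))**2/(4*(-2)**2) = -(2 - 90 - 4*I*sqrt(86))**2/(4*4) = -(-88 - 4*I*sqrt(86))**2/(4*4) = -(-88 - 4*I*sqrt(86))**2/16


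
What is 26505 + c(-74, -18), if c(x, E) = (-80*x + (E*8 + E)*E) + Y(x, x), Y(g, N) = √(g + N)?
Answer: 35341 + 2*I*√37 ≈ 35341.0 + 12.166*I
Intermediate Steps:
Y(g, N) = √(N + g)
c(x, E) = -80*x + 9*E² + √2*√x (c(x, E) = (-80*x + (E*8 + E)*E) + √(x + x) = (-80*x + (8*E + E)*E) + √(2*x) = (-80*x + (9*E)*E) + √2*√x = (-80*x + 9*E²) + √2*√x = -80*x + 9*E² + √2*√x)
26505 + c(-74, -18) = 26505 + (-80*(-74) + 9*(-18)² + √2*√(-74)) = 26505 + (5920 + 9*324 + √2*(I*√74)) = 26505 + (5920 + 2916 + 2*I*√37) = 26505 + (8836 + 2*I*√37) = 35341 + 2*I*√37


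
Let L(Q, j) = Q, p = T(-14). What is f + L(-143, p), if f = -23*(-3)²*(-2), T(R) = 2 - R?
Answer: 271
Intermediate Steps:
p = 16 (p = 2 - 1*(-14) = 2 + 14 = 16)
f = 414 (f = -23*9*(-2) = -207*(-2) = 414)
f + L(-143, p) = 414 - 143 = 271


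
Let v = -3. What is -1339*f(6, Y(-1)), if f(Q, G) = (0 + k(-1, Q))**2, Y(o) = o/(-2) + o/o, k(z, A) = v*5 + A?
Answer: -108459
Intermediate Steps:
k(z, A) = -15 + A (k(z, A) = -3*5 + A = -15 + A)
Y(o) = 1 - o/2 (Y(o) = o*(-1/2) + 1 = -o/2 + 1 = 1 - o/2)
f(Q, G) = (-15 + Q)**2 (f(Q, G) = (0 + (-15 + Q))**2 = (-15 + Q)**2)
-1339*f(6, Y(-1)) = -1339*(-15 + 6)**2 = -1339*(-9)**2 = -1339*81 = -108459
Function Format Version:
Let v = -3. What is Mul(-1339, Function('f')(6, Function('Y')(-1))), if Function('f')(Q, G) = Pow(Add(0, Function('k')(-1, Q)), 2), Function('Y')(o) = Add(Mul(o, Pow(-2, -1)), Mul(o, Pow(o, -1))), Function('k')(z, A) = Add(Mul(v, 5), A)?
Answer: -108459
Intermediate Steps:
Function('k')(z, A) = Add(-15, A) (Function('k')(z, A) = Add(Mul(-3, 5), A) = Add(-15, A))
Function('Y')(o) = Add(1, Mul(Rational(-1, 2), o)) (Function('Y')(o) = Add(Mul(o, Rational(-1, 2)), 1) = Add(Mul(Rational(-1, 2), o), 1) = Add(1, Mul(Rational(-1, 2), o)))
Function('f')(Q, G) = Pow(Add(-15, Q), 2) (Function('f')(Q, G) = Pow(Add(0, Add(-15, Q)), 2) = Pow(Add(-15, Q), 2))
Mul(-1339, Function('f')(6, Function('Y')(-1))) = Mul(-1339, Pow(Add(-15, 6), 2)) = Mul(-1339, Pow(-9, 2)) = Mul(-1339, 81) = -108459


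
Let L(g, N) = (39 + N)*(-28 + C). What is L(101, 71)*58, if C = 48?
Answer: 127600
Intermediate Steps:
L(g, N) = 780 + 20*N (L(g, N) = (39 + N)*(-28 + 48) = (39 + N)*20 = 780 + 20*N)
L(101, 71)*58 = (780 + 20*71)*58 = (780 + 1420)*58 = 2200*58 = 127600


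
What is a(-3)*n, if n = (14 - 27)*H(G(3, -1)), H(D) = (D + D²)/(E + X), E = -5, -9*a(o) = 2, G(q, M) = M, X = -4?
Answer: 0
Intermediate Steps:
a(o) = -2/9 (a(o) = -⅑*2 = -2/9)
H(D) = -D/9 - D²/9 (H(D) = (D + D²)/(-5 - 4) = (D + D²)/(-9) = (D + D²)*(-⅑) = -D/9 - D²/9)
n = 0 (n = (14 - 27)*(-⅑*(-1)*(1 - 1)) = -(-13)*(-1)*0/9 = -13*0 = 0)
a(-3)*n = -2/9*0 = 0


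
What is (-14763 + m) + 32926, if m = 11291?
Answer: 29454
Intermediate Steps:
(-14763 + m) + 32926 = (-14763 + 11291) + 32926 = -3472 + 32926 = 29454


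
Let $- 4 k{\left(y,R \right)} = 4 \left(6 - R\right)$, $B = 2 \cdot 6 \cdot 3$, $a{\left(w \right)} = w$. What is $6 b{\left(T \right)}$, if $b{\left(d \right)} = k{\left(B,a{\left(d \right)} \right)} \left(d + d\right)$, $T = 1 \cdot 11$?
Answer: $660$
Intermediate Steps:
$T = 11$
$B = 36$ ($B = 12 \cdot 3 = 36$)
$k{\left(y,R \right)} = -6 + R$ ($k{\left(y,R \right)} = - \frac{4 \left(6 - R\right)}{4} = - \frac{24 - 4 R}{4} = -6 + R$)
$b{\left(d \right)} = 2 d \left(-6 + d\right)$ ($b{\left(d \right)} = \left(-6 + d\right) \left(d + d\right) = \left(-6 + d\right) 2 d = 2 d \left(-6 + d\right)$)
$6 b{\left(T \right)} = 6 \cdot 2 \cdot 11 \left(-6 + 11\right) = 6 \cdot 2 \cdot 11 \cdot 5 = 6 \cdot 110 = 660$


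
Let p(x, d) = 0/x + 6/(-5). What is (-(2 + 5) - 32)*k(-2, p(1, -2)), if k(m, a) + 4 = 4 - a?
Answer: -234/5 ≈ -46.800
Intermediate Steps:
p(x, d) = -6/5 (p(x, d) = 0 + 6*(-⅕) = 0 - 6/5 = -6/5)
k(m, a) = -a (k(m, a) = -4 + (4 - a) = -a)
(-(2 + 5) - 32)*k(-2, p(1, -2)) = (-(2 + 5) - 32)*(-1*(-6/5)) = (-1*7 - 32)*(6/5) = (-7 - 32)*(6/5) = -39*6/5 = -234/5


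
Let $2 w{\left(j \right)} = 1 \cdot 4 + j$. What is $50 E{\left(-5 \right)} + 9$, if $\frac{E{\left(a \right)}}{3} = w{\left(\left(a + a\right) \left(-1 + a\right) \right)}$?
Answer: $4809$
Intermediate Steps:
$w{\left(j \right)} = 2 + \frac{j}{2}$ ($w{\left(j \right)} = \frac{1 \cdot 4 + j}{2} = \frac{4 + j}{2} = 2 + \frac{j}{2}$)
$E{\left(a \right)} = 6 + 3 a \left(-1 + a\right)$ ($E{\left(a \right)} = 3 \left(2 + \frac{\left(a + a\right) \left(-1 + a\right)}{2}\right) = 3 \left(2 + \frac{2 a \left(-1 + a\right)}{2}\right) = 3 \left(2 + a \left(-1 + a\right)\right) = 6 + 3 a \left(-1 + a\right)$)
$50 E{\left(-5 \right)} + 9 = 50 \left(6 + 3 \left(-5\right) \left(-1 - 5\right)\right) + 9 = 50 \left(6 + 3 \left(-5\right) \left(-6\right)\right) + 9 = 50 \left(6 + 90\right) + 9 = 50 \cdot 96 + 9 = 4800 + 9 = 4809$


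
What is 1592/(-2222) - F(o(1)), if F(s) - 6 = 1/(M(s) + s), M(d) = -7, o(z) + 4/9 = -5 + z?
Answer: -758587/114433 ≈ -6.6291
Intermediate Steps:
o(z) = -49/9 + z (o(z) = -4/9 + (-5 + z) = -49/9 + z)
F(s) = 6 + 1/(-7 + s)
1592/(-2222) - F(o(1)) = 1592/(-2222) - (-41 + 6*(-49/9 + 1))/(-7 + (-49/9 + 1)) = 1592*(-1/2222) - (-41 + 6*(-40/9))/(-7 - 40/9) = -796/1111 - (-41 - 80/3)/(-103/9) = -796/1111 - (-9)*(-203)/(103*3) = -796/1111 - 1*609/103 = -796/1111 - 609/103 = -758587/114433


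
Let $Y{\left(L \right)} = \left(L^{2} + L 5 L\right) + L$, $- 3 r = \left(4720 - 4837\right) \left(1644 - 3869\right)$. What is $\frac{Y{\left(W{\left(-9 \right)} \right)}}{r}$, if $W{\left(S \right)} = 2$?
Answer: $- \frac{2}{6675} \approx -0.00029963$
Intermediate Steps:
$r = -86775$ ($r = - \frac{\left(4720 - 4837\right) \left(1644 - 3869\right)}{3} = - \frac{\left(-117\right) \left(-2225\right)}{3} = \left(- \frac{1}{3}\right) 260325 = -86775$)
$Y{\left(L \right)} = L + 6 L^{2}$ ($Y{\left(L \right)} = \left(L^{2} + 5 L L\right) + L = \left(L^{2} + 5 L^{2}\right) + L = 6 L^{2} + L = L + 6 L^{2}$)
$\frac{Y{\left(W{\left(-9 \right)} \right)}}{r} = \frac{2 \left(1 + 6 \cdot 2\right)}{-86775} = 2 \left(1 + 12\right) \left(- \frac{1}{86775}\right) = 2 \cdot 13 \left(- \frac{1}{86775}\right) = 26 \left(- \frac{1}{86775}\right) = - \frac{2}{6675}$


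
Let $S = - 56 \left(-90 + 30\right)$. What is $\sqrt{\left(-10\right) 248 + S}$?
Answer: $4 \sqrt{55} \approx 29.665$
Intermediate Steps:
$S = 3360$ ($S = \left(-56\right) \left(-60\right) = 3360$)
$\sqrt{\left(-10\right) 248 + S} = \sqrt{\left(-10\right) 248 + 3360} = \sqrt{-2480 + 3360} = \sqrt{880} = 4 \sqrt{55}$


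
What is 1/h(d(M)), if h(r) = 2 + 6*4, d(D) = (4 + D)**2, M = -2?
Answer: 1/26 ≈ 0.038462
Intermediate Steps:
h(r) = 26 (h(r) = 2 + 24 = 26)
1/h(d(M)) = 1/26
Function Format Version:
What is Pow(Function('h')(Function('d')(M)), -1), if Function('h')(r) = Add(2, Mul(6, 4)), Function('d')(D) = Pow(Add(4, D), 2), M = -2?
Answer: Rational(1, 26) ≈ 0.038462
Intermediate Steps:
Function('h')(r) = 26 (Function('h')(r) = Add(2, 24) = 26)
Pow(Function('h')(Function('d')(M)), -1) = Pow(26, -1) = Rational(1, 26)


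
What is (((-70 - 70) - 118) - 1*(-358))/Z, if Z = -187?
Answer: -100/187 ≈ -0.53476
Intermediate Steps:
(((-70 - 70) - 118) - 1*(-358))/Z = (((-70 - 70) - 118) - 1*(-358))/(-187) = ((-140 - 118) + 358)*(-1/187) = (-258 + 358)*(-1/187) = 100*(-1/187) = -100/187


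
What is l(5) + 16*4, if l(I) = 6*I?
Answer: 94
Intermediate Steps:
l(5) + 16*4 = 6*5 + 16*4 = 30 + 64 = 94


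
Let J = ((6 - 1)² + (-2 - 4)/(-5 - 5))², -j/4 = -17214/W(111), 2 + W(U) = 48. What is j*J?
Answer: 564068352/575 ≈ 9.8099e+5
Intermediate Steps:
W(U) = 46 (W(U) = -2 + 48 = 46)
j = 34428/23 (j = -(-68856)/46 = -4*(-8607/23) = 34428/23 ≈ 1496.9)
J = 16384/25 (J = (5² - 6/(-10))² = (25 - 6*(-⅒))² = (25 + ⅗)² = (128/5)² = 16384/25 ≈ 655.36)
j*J = (34428/23)*(16384/25) = 564068352/575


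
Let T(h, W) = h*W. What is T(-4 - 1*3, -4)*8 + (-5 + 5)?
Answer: 224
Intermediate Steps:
T(h, W) = W*h
T(-4 - 1*3, -4)*8 + (-5 + 5) = -4*(-4 - 1*3)*8 + (-5 + 5) = -4*(-4 - 3)*8 + 0 = -4*(-7)*8 + 0 = 28*8 + 0 = 224 + 0 = 224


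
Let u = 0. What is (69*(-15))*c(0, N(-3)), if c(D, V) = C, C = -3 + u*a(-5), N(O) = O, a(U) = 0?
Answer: 3105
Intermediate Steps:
C = -3 (C = -3 + 0*0 = -3 + 0 = -3)
c(D, V) = -3
(69*(-15))*c(0, N(-3)) = (69*(-15))*(-3) = -1035*(-3) = 3105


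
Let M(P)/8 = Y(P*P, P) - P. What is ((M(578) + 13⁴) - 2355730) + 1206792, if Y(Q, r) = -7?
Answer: -1125057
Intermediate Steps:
M(P) = -56 - 8*P (M(P) = 8*(-7 - P) = -56 - 8*P)
((M(578) + 13⁴) - 2355730) + 1206792 = (((-56 - 8*578) + 13⁴) - 2355730) + 1206792 = (((-56 - 4624) + 28561) - 2355730) + 1206792 = ((-4680 + 28561) - 2355730) + 1206792 = (23881 - 2355730) + 1206792 = -2331849 + 1206792 = -1125057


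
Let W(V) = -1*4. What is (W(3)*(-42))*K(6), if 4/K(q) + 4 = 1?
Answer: -224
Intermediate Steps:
W(V) = -4
K(q) = -4/3 (K(q) = 4/(-4 + 1) = 4/(-3) = 4*(-1/3) = -4/3)
(W(3)*(-42))*K(6) = -4*(-42)*(-4/3) = 168*(-4/3) = -224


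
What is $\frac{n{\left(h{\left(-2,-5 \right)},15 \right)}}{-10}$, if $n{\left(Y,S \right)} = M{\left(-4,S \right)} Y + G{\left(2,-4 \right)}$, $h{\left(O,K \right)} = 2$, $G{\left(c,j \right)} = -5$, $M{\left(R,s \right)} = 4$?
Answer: $- \frac{3}{10} \approx -0.3$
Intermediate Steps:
$n{\left(Y,S \right)} = -5 + 4 Y$ ($n{\left(Y,S \right)} = 4 Y - 5 = -5 + 4 Y$)
$\frac{n{\left(h{\left(-2,-5 \right)},15 \right)}}{-10} = \frac{-5 + 4 \cdot 2}{-10} = \left(-5 + 8\right) \left(- \frac{1}{10}\right) = 3 \left(- \frac{1}{10}\right) = - \frac{3}{10}$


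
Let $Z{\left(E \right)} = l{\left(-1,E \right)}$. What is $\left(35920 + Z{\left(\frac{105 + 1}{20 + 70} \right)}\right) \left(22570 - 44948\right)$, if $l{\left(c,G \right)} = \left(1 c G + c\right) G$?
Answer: $- \frac{1627614732668}{2025} \approx -8.0376 \cdot 10^{8}$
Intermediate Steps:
$l{\left(c,G \right)} = G \left(c + G c\right)$ ($l{\left(c,G \right)} = \left(c G + c\right) G = \left(G c + c\right) G = \left(c + G c\right) G = G \left(c + G c\right)$)
$Z{\left(E \right)} = - E \left(1 + E\right)$ ($Z{\left(E \right)} = E \left(-1\right) \left(1 + E\right) = - E \left(1 + E\right)$)
$\left(35920 + Z{\left(\frac{105 + 1}{20 + 70} \right)}\right) \left(22570 - 44948\right) = \left(35920 - \frac{105 + 1}{20 + 70} \left(1 + \frac{105 + 1}{20 + 70}\right)\right) \left(22570 - 44948\right) = \left(35920 - \frac{106}{90} \left(1 + \frac{106}{90}\right)\right) \left(-22378\right) = \left(35920 - 106 \cdot \frac{1}{90} \left(1 + 106 \cdot \frac{1}{90}\right)\right) \left(-22378\right) = \left(35920 - \frac{53 \left(1 + \frac{53}{45}\right)}{45}\right) \left(-22378\right) = \left(35920 - \frac{53}{45} \cdot \frac{98}{45}\right) \left(-22378\right) = \left(35920 - \frac{5194}{2025}\right) \left(-22378\right) = \frac{72732806}{2025} \left(-22378\right) = - \frac{1627614732668}{2025}$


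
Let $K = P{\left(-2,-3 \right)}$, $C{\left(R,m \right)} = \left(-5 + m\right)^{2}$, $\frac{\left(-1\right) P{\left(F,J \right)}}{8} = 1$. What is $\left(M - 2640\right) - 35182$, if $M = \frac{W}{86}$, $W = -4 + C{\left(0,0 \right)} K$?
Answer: $- \frac{1626448}{43} \approx -37824.0$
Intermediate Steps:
$P{\left(F,J \right)} = -8$ ($P{\left(F,J \right)} = \left(-8\right) 1 = -8$)
$K = -8$
$W = -204$ ($W = -4 + \left(-5 + 0\right)^{2} \left(-8\right) = -4 + \left(-5\right)^{2} \left(-8\right) = -4 + 25 \left(-8\right) = -4 - 200 = -204$)
$M = - \frac{102}{43}$ ($M = - \frac{204}{86} = \left(-204\right) \frac{1}{86} = - \frac{102}{43} \approx -2.3721$)
$\left(M - 2640\right) - 35182 = \left(- \frac{102}{43} - 2640\right) - 35182 = - \frac{113622}{43} - 35182 = - \frac{1626448}{43}$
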